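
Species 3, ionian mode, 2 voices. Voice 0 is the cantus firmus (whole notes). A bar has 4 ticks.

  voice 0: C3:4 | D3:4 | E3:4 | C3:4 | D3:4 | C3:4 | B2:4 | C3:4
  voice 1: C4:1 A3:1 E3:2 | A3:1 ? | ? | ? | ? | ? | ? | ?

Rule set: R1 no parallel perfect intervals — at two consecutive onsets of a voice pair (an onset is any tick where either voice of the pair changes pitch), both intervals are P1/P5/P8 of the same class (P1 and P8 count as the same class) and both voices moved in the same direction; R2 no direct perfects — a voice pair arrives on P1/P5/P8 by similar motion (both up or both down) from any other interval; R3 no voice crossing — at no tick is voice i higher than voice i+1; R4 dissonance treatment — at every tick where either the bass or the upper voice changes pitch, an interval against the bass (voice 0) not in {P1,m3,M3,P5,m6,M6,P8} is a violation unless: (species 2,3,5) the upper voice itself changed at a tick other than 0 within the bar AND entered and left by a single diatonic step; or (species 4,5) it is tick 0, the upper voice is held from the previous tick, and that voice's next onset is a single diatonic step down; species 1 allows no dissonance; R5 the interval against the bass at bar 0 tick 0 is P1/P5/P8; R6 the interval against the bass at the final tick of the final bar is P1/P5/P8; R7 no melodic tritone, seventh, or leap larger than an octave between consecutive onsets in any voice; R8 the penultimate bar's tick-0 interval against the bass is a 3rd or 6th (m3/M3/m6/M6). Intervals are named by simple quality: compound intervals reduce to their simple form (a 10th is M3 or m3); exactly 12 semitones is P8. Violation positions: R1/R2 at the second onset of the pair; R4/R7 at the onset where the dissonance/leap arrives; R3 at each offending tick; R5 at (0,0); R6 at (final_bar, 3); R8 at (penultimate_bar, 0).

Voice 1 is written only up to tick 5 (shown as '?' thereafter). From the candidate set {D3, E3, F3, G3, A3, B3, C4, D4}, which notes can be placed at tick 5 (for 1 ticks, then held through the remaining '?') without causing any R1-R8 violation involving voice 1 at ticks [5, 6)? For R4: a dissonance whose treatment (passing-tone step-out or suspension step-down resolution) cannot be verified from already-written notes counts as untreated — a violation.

{A3, B3, D3, D4, F3}

D3: legal
E3: violates R4
F3: legal
G3: violates R4
A3: legal
B3: legal
C4: violates R4
D4: legal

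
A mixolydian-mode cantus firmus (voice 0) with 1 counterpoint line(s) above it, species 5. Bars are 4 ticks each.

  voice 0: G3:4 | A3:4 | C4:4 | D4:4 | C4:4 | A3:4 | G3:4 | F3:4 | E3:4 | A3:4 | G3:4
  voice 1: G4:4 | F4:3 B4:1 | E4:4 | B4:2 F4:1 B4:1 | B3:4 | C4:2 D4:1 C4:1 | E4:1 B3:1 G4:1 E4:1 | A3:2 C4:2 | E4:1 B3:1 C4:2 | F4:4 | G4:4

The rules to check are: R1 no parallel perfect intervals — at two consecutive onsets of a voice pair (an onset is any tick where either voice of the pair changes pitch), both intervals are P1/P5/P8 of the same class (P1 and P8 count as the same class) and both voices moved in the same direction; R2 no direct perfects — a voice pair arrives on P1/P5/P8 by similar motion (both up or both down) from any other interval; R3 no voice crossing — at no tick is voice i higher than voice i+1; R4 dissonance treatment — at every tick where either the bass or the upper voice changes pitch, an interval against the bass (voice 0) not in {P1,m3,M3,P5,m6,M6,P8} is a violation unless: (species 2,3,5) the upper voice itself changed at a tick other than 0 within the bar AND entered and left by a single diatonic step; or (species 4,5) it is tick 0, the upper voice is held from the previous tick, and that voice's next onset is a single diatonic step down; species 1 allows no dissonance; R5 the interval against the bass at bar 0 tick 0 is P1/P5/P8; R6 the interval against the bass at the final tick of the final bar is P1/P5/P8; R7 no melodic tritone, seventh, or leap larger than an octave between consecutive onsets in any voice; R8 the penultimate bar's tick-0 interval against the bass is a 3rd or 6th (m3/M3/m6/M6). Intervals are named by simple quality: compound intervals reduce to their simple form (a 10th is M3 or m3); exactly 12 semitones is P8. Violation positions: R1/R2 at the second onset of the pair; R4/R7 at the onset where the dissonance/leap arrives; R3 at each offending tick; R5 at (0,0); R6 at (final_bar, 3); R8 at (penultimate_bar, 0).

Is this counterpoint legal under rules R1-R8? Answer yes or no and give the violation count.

bar 0: v0=G3 v1=G4 (P8)
bar 1: v0=A3 v1=F4 (m6)
bar 2: v0=C4 v1=E4 (M3)
bar 3: v0=D4 v1=B4 (M6)
bar 4: v0=C4 v1=B3 (m2)
bar 5: v0=A3 v1=C4 (m3)
bar 6: v0=G3 v1=E4 (M6)
bar 7: v0=F3 v1=A3 (M3)
bar 8: v0=E3 v1=E4 (P8)
bar 9: v0=A3 v1=F4 (m6)
bar 10: v0=G3 v1=G4 (P8)
  R4 @ bar1.3: A3/B4 M2 untreated
  R7 @ bar1.3: F4->B4 leap 6st
  R7 @ bar3.2: B4->F4 leap 6st
  R7 @ bar3.3: F4->B4 leap 6st
  R3 @ bar4.0: C4 above B3
  R4 @ bar4.0: C4/B3 m2 untreated
  R3 @ bar4.1: C4 above B3
  R3 @ bar4.2: C4 above B3
  R3 @ bar4.3: C4 above B3

No (9 violations)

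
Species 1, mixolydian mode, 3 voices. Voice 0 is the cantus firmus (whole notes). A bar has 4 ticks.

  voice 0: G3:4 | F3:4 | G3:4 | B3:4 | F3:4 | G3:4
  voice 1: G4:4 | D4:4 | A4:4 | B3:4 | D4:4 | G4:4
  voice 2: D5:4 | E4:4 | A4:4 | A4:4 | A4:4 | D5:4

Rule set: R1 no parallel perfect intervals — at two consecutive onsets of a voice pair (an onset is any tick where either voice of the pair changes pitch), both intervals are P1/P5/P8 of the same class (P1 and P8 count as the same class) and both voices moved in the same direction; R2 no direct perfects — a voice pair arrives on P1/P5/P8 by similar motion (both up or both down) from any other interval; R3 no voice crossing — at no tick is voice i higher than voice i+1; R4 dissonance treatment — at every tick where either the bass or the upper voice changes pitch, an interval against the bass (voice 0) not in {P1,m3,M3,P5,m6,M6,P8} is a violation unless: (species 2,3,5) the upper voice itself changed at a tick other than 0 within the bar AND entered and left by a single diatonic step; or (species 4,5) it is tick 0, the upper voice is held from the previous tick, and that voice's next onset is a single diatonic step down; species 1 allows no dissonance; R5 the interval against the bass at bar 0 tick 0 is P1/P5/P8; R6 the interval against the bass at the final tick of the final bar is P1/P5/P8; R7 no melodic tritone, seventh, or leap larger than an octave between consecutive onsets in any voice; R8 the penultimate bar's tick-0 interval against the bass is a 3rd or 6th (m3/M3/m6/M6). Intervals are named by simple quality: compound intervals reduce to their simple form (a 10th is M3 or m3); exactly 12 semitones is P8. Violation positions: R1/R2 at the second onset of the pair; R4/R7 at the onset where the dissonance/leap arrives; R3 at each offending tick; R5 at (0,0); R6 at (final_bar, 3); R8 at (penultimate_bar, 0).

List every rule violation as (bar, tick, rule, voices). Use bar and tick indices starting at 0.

bar 0: v0=G3 v1=G4 v2=D5 downbeat P5
bar 1: v0=F3 v1=D4 v2=E4 downbeat M7
bar 2: v0=G3 v1=A4 v2=A4 downbeat M2
bar 3: v0=B3 v1=B3 v2=A4 downbeat m7
bar 4: v0=F3 v1=D4 v2=A4 downbeat M3
bar 5: v0=G3 v1=G4 v2=D5 downbeat P5
  -> R4 @ bar 1 tick 0 v(0, 2): F3/E4 M7 untreated
  -> R7 @ bar 1 tick 0 v(2,): D5->E4 leap 10st
  -> R2 @ bar 2 tick 0 v(1, 2): D4/E4 M2 -> A4/A4 P1 similar
  -> R4 @ bar 2 tick 0 v(0, 1): G3/A4 M2 untreated
  -> R4 @ bar 2 tick 0 v(0, 2): G3/A4 M2 untreated
  -> R4 @ bar 3 tick 0 v(0, 2): B3/A4 m7 untreated
  -> R7 @ bar 3 tick 0 v(1,): A4->B3 leap 10st
  -> R7 @ bar 4 tick 0 v(0,): B3->F3 leap 6st
  -> R1 @ bar 5 tick 0 v(1, 2): D4/A4 P5 -> G4/D5 P5 similar
  -> R2 @ bar 5 tick 0 v(0, 1): F3/D4 M6 -> G3/G4 P8 similar
  -> R2 @ bar 5 tick 0 v(0, 2): F3/A4 M3 -> G3/D5 P5 similar

(1, 0, R4, (0, 2))
(1, 0, R7, (2,))
(2, 0, R2, (1, 2))
(2, 0, R4, (0, 1))
(2, 0, R4, (0, 2))
(3, 0, R4, (0, 2))
(3, 0, R7, (1,))
(4, 0, R7, (0,))
(5, 0, R1, (1, 2))
(5, 0, R2, (0, 1))
(5, 0, R2, (0, 2))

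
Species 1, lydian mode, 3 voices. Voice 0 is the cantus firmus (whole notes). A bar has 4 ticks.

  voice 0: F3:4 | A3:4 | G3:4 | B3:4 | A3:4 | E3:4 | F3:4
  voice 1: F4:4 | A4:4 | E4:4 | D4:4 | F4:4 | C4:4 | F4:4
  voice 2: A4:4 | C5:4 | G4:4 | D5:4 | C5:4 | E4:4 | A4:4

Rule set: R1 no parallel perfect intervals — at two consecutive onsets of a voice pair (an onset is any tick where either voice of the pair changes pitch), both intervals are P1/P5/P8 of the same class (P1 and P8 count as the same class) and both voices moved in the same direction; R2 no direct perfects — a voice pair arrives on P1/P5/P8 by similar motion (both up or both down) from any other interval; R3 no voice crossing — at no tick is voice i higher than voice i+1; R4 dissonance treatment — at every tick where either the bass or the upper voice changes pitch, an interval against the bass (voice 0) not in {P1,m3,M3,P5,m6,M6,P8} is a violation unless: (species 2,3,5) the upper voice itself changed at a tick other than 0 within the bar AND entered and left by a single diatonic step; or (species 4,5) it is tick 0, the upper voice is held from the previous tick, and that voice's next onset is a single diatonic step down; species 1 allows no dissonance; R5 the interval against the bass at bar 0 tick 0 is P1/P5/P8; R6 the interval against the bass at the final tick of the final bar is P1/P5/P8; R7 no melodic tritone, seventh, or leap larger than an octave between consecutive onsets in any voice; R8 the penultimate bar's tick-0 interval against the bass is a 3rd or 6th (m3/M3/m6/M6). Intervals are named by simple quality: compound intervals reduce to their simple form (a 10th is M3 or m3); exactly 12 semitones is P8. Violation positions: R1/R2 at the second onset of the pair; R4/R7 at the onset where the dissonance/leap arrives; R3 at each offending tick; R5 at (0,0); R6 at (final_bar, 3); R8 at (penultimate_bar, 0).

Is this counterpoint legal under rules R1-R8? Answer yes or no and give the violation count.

bar 0: v0=F3 v1=F4 v2=A4 (M3)
bar 1: v0=A3 v1=A4 v2=C5 (m3)
bar 2: v0=G3 v1=E4 v2=G4 (P8)
bar 3: v0=B3 v1=D4 v2=D5 (m3)
bar 4: v0=A3 v1=F4 v2=C5 (m3)
bar 5: v0=E3 v1=C4 v2=E4 (P8)
bar 6: v0=F3 v1=F4 v2=A4 (M3)
  R5 @ bar0.0: opens on M3
  R1 @ bar1.0: F3/F4 P8 -> A3/A4 P8 similar
  R2 @ bar2.0: A3/C5 m3 -> G3/G4 P8 similar
  R2 @ bar5.0: A3/C5 m3 -> E3/E4 P8 similar
  R8 @ bar5.0: penult P8 not 3rd/6th
  R2 @ bar6.0: E3/C4 m6 -> F3/F4 P8 similar
  R6 @ bar6.3: closes on M3

No (7 violations)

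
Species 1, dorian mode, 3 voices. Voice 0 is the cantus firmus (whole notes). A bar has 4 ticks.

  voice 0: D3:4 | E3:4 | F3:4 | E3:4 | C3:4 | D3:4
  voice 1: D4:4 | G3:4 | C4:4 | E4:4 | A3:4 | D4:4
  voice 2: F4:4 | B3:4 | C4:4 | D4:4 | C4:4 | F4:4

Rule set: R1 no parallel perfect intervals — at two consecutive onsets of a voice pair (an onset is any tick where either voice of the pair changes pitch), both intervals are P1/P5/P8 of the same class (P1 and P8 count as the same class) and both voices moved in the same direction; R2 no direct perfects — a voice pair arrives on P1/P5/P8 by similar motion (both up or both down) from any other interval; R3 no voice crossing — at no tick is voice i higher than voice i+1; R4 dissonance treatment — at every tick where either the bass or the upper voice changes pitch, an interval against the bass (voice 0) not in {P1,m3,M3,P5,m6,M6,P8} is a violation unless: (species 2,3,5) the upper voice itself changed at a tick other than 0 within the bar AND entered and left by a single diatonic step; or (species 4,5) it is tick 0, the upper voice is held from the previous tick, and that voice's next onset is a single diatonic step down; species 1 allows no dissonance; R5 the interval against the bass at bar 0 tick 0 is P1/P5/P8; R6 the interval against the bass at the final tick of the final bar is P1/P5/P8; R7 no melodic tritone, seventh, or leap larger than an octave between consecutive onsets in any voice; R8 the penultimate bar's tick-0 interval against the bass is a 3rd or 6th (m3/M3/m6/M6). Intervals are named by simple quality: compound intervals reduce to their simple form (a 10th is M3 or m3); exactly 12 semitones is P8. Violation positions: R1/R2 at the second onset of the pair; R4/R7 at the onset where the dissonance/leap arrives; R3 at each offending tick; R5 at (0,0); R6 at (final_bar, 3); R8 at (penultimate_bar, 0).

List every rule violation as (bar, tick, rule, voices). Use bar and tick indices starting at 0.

(0, 0, R5, (0, 2))
(1, 0, R7, (2,))
(2, 0, R1, (0, 2))
(2, 0, R2, (0, 1))
(2, 0, R2, (1, 2))
(3, 0, R3, (1, 2))
(3, 0, R4, (0, 2))
(3, 1, R3, (1, 2))
(3, 2, R3, (1, 2))
(3, 3, R3, (1, 2))
(4, 0, R2, (0, 2))
(4, 0, R8, (0, 2))
(5, 0, R2, (0, 1))
(5, 3, R6, (0, 2))

bar 0: v0=D3 v1=D4 v2=F4 downbeat m3
bar 1: v0=E3 v1=G3 v2=B3 downbeat P5
bar 2: v0=F3 v1=C4 v2=C4 downbeat P5
bar 3: v0=E3 v1=E4 v2=D4 downbeat m7
bar 4: v0=C3 v1=A3 v2=C4 downbeat P8
bar 5: v0=D3 v1=D4 v2=F4 downbeat m3
  -> R5 @ bar 0 tick 0 v(0, 2): opens on m3
  -> R7 @ bar 1 tick 0 v(2,): F4->B3 leap 6st
  -> R1 @ bar 2 tick 0 v(0, 2): E3/B3 P5 -> F3/C4 P5 similar
  -> R2 @ bar 2 tick 0 v(0, 1): E3/G3 m3 -> F3/C4 P5 similar
  -> R2 @ bar 2 tick 0 v(1, 2): G3/B3 M3 -> C4/C4 P1 similar
  -> R3 @ bar 3 tick 0 v(1, 2): E4 above D4
  -> R4 @ bar 3 tick 0 v(0, 2): E3/D4 m7 untreated
  -> R3 @ bar 3 tick 1 v(1, 2): E4 above D4
  -> R3 @ bar 3 tick 2 v(1, 2): E4 above D4
  -> R3 @ bar 3 tick 3 v(1, 2): E4 above D4
  -> R2 @ bar 4 tick 0 v(0, 2): E3/D4 m7 -> C3/C4 P8 similar
  -> R8 @ bar 4 tick 0 v(0, 2): penult P8 not 3rd/6th
  -> R2 @ bar 5 tick 0 v(0, 1): C3/A3 M6 -> D3/D4 P8 similar
  -> R6 @ bar 5 tick 3 v(0, 2): closes on m3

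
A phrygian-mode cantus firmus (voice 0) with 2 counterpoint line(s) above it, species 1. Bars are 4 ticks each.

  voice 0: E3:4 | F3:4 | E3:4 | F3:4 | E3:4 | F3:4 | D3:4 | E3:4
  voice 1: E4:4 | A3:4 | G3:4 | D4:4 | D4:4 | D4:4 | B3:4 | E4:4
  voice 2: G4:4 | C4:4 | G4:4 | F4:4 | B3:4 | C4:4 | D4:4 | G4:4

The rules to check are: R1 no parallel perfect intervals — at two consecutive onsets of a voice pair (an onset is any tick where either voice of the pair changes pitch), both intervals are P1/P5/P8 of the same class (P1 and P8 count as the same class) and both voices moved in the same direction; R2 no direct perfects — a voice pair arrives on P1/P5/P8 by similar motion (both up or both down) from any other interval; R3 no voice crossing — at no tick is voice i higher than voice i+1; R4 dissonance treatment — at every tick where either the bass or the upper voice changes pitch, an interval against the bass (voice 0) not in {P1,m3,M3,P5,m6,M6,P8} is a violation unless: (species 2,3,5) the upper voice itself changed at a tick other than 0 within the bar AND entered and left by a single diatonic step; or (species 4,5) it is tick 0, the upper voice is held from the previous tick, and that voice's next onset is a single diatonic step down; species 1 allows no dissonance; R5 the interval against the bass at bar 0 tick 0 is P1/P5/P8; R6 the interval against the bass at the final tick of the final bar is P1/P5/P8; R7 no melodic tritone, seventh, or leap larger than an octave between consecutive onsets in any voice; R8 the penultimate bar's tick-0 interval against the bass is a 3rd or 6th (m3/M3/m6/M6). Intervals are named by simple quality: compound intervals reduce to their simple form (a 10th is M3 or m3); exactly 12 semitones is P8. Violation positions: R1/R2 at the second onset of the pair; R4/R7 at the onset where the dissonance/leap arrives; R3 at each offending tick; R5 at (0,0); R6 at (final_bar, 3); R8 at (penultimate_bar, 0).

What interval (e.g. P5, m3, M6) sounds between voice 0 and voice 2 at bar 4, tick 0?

voice 0=E3 voice 2=B3 -> P5

P5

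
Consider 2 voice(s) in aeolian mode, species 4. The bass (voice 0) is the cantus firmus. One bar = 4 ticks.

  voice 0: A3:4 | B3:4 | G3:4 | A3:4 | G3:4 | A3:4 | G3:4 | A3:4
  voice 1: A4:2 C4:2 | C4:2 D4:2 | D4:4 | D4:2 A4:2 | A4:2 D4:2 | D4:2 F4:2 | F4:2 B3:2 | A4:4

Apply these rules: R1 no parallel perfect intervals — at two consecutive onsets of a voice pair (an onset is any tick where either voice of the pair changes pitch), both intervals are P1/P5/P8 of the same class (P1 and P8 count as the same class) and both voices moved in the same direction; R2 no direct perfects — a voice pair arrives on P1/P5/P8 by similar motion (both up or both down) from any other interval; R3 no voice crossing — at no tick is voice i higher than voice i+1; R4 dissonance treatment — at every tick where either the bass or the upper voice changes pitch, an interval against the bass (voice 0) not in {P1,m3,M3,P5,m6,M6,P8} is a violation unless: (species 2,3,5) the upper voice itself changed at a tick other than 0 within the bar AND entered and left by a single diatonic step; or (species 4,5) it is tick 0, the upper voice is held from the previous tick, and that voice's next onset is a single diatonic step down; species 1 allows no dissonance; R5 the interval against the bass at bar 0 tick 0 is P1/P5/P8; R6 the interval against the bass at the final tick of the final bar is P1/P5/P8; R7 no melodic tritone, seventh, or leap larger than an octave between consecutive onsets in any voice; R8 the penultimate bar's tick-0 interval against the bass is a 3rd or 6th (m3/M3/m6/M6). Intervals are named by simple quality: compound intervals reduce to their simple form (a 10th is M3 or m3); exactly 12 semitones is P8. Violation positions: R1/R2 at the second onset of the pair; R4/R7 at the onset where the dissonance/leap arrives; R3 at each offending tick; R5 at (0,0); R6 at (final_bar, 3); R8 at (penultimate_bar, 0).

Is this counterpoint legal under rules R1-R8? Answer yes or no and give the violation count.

No (9 violations)

bar 0: v0=A3 v1=A4 (P8)
bar 1: v0=B3 v1=C4 (m2)
bar 2: v0=G3 v1=D4 (P5)
bar 3: v0=A3 v1=D4 (P4)
bar 4: v0=G3 v1=A4 (M2)
bar 5: v0=A3 v1=D4 (P4)
bar 6: v0=G3 v1=F4 (m7)
bar 7: v0=A3 v1=A4 (P8)
  R4 @ bar1.0: B3/C4 m2 untreated
  R4 @ bar3.0: A3/D4 P4 untreated
  R4 @ bar4.0: G3/A4 M2 untreated
  R4 @ bar5.0: A3/D4 P4 untreated
  R4 @ bar6.0: G3/F4 m7 untreated
  R8 @ bar6.0: penult m7 not 3rd/6th
  R7 @ bar6.2: F4->B3 leap 6st
  R2 @ bar7.0: G3/B3 M3 -> A3/A4 P8 similar
  R7 @ bar7.0: B3->A4 leap 10st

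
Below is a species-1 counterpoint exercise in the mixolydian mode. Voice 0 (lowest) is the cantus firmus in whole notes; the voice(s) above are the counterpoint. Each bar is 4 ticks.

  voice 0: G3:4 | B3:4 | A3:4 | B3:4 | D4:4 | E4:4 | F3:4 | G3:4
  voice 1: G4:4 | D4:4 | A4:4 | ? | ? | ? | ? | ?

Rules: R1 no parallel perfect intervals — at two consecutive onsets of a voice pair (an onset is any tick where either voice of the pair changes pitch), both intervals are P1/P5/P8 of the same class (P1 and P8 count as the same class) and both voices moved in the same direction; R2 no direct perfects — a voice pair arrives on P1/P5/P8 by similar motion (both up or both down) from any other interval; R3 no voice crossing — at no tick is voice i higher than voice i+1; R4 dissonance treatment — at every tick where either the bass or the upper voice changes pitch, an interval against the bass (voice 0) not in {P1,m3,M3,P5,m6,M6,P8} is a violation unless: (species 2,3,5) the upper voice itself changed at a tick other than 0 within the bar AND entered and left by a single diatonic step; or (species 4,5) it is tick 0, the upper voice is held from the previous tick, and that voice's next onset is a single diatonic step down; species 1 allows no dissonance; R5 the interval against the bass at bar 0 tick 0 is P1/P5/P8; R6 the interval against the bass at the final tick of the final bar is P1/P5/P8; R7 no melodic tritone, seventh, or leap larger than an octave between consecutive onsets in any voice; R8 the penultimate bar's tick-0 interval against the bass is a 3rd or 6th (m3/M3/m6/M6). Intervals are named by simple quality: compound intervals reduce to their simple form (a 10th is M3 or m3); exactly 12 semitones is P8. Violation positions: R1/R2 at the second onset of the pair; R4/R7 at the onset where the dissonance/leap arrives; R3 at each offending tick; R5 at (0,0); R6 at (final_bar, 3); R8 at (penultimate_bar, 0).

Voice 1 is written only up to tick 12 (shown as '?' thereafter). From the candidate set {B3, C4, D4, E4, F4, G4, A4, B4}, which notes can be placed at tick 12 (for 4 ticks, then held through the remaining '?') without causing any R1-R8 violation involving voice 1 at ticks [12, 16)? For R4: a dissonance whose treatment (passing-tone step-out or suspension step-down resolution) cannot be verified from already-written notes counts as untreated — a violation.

{D4, G4}

B3: violates R7
C4: violates R4
D4: legal
E4: violates R4
F4: violates R4
G4: legal
A4: violates R4
B4: violates R1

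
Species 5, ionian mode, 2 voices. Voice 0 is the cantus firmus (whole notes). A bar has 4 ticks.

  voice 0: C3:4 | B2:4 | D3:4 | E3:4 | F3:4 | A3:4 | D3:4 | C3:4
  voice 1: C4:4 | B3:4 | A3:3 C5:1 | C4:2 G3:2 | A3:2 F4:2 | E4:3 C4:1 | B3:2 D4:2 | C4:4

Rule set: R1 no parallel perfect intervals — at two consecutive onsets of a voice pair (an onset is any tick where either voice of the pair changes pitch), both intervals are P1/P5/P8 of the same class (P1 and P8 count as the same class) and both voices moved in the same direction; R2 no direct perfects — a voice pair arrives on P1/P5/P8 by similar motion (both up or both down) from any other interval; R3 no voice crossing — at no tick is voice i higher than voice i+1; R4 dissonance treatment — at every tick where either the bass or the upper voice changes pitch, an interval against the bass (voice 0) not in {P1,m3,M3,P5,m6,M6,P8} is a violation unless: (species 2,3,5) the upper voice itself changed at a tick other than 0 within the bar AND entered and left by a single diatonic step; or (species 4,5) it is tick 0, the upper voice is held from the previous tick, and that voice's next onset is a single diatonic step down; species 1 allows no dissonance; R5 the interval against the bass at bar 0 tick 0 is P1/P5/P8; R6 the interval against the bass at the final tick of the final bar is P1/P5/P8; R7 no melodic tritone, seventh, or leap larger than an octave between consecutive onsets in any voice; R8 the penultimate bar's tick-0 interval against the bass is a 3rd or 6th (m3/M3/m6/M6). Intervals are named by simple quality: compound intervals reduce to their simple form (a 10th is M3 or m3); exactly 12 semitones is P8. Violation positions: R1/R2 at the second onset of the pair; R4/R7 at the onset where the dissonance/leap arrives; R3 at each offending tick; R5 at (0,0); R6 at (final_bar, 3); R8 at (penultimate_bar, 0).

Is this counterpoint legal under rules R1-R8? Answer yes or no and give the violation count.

bar 0: v0=C3 v1=C4 (P8)
bar 1: v0=B2 v1=B3 (P8)
bar 2: v0=D3 v1=A3 (P5)
bar 3: v0=E3 v1=C4 (m6)
bar 4: v0=F3 v1=A3 (M3)
bar 5: v0=A3 v1=E4 (P5)
bar 6: v0=D3 v1=B3 (M6)
bar 7: v0=C3 v1=C4 (P8)
  R1 @ bar1.0: C3/C4 P8 -> B2/B3 P8 similar
  R4 @ bar2.3: D3/C5 m7 untreated
  R7 @ bar2.3: A3->C5 leap 15st
  R1 @ bar7.0: D3/D4 P8 -> C3/C4 P8 similar

No (4 violations)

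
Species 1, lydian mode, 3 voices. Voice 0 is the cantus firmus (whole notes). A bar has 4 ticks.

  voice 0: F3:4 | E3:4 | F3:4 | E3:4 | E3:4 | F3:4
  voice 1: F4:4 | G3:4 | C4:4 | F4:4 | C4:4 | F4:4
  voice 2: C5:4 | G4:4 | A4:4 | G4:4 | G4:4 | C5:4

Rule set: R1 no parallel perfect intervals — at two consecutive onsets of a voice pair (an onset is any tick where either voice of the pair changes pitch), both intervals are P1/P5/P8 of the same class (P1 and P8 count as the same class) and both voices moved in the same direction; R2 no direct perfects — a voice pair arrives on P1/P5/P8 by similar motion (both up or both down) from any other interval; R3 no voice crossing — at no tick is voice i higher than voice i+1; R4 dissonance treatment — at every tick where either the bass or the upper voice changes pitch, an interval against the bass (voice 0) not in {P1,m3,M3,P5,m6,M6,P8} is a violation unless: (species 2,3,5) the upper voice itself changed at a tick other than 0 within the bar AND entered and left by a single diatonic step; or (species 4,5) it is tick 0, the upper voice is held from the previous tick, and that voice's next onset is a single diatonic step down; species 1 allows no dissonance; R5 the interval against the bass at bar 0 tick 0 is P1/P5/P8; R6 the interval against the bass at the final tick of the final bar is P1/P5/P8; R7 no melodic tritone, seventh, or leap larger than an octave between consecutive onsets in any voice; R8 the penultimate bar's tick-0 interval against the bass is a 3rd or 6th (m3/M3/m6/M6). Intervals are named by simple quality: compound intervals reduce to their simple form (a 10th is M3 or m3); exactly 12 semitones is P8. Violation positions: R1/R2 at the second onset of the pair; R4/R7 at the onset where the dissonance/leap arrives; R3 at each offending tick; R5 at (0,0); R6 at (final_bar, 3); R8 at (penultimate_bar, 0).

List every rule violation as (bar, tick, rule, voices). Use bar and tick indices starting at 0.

bar 0: v0=F3 v1=F4 v2=C5 downbeat P5
bar 1: v0=E3 v1=G3 v2=G4 downbeat m3
bar 2: v0=F3 v1=C4 v2=A4 downbeat M3
bar 3: v0=E3 v1=F4 v2=G4 downbeat m3
bar 4: v0=E3 v1=C4 v2=G4 downbeat m3
bar 5: v0=F3 v1=F4 v2=C5 downbeat P5
  -> R2 @ bar 1 tick 0 v(1, 2): F4/C5 P5 -> G3/G4 P8 similar
  -> R7 @ bar 1 tick 0 v(1,): F4->G3 leap 10st
  -> R2 @ bar 2 tick 0 v(0, 1): E3/G3 m3 -> F3/C4 P5 similar
  -> R4 @ bar 3 tick 0 v(0, 1): E3/F4 m2 untreated
  -> R1 @ bar 5 tick 0 v(1, 2): C4/G4 P5 -> F4/C5 P5 similar
  -> R2 @ bar 5 tick 0 v(0, 1): E3/C4 m6 -> F3/F4 P8 similar
  -> R2 @ bar 5 tick 0 v(0, 2): E3/G4 m3 -> F3/C5 P5 similar

(1, 0, R2, (1, 2))
(1, 0, R7, (1,))
(2, 0, R2, (0, 1))
(3, 0, R4, (0, 1))
(5, 0, R1, (1, 2))
(5, 0, R2, (0, 1))
(5, 0, R2, (0, 2))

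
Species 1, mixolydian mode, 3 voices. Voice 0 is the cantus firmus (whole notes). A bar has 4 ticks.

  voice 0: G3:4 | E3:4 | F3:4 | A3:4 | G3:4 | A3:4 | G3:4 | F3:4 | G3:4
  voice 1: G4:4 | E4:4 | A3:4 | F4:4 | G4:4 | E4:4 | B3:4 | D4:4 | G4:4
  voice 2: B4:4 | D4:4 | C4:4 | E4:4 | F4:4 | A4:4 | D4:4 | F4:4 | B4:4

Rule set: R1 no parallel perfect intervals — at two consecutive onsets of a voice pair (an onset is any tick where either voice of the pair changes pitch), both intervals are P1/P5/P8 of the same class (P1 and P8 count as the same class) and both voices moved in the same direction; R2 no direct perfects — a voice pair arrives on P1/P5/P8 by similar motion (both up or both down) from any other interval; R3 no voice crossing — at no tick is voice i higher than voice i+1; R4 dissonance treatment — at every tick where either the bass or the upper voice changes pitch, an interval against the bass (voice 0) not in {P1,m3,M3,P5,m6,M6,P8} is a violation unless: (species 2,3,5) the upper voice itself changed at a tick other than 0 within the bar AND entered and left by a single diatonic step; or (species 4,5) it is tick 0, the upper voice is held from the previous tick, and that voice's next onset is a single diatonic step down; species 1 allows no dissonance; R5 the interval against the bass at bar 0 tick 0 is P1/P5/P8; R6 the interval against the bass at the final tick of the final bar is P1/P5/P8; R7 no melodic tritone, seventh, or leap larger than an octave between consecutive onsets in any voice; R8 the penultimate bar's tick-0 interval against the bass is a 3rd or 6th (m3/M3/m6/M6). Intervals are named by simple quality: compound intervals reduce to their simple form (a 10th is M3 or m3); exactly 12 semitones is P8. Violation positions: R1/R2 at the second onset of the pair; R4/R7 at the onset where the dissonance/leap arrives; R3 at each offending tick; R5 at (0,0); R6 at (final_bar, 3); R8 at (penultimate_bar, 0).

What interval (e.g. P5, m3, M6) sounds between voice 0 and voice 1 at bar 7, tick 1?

M6

voice 0=F3 voice 1=D4 -> M6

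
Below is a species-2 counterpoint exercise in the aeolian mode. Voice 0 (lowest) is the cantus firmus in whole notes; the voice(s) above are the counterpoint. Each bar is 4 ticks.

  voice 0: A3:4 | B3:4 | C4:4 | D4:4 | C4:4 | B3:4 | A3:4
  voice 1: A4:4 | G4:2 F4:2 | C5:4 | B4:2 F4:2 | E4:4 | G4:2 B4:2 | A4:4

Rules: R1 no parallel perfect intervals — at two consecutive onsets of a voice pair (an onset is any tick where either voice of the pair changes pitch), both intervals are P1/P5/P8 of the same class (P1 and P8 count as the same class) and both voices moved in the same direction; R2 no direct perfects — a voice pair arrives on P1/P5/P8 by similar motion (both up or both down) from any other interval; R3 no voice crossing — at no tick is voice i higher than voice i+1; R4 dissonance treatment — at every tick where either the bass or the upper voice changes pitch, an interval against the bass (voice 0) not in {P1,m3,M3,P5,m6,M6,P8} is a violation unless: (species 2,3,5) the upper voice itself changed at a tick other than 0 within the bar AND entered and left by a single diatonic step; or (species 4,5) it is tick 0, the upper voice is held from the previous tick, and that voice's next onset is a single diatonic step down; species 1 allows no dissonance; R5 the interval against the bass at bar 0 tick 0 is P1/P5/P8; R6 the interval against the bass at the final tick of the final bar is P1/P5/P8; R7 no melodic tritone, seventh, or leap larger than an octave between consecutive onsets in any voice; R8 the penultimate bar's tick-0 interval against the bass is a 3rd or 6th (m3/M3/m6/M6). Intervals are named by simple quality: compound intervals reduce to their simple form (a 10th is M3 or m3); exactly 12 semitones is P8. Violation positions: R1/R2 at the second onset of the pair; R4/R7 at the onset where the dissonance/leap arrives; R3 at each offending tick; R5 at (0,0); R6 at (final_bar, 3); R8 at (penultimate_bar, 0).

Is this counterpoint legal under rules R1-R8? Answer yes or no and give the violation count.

bar 0: v0=A3 v1=A4 (P8)
bar 1: v0=B3 v1=G4 (m6)
bar 2: v0=C4 v1=C5 (P8)
bar 3: v0=D4 v1=B4 (M6)
bar 4: v0=C4 v1=E4 (M3)
bar 5: v0=B3 v1=G4 (m6)
bar 6: v0=A3 v1=A4 (P8)
  R4 @ bar1.2: B3/F4 TT untreated
  R2 @ bar2.0: B3/F4 TT -> C4/C5 P8 similar
  R7 @ bar3.2: B4->F4 leap 6st
  R1 @ bar6.0: B3/B4 P8 -> A3/A4 P8 similar

No (4 violations)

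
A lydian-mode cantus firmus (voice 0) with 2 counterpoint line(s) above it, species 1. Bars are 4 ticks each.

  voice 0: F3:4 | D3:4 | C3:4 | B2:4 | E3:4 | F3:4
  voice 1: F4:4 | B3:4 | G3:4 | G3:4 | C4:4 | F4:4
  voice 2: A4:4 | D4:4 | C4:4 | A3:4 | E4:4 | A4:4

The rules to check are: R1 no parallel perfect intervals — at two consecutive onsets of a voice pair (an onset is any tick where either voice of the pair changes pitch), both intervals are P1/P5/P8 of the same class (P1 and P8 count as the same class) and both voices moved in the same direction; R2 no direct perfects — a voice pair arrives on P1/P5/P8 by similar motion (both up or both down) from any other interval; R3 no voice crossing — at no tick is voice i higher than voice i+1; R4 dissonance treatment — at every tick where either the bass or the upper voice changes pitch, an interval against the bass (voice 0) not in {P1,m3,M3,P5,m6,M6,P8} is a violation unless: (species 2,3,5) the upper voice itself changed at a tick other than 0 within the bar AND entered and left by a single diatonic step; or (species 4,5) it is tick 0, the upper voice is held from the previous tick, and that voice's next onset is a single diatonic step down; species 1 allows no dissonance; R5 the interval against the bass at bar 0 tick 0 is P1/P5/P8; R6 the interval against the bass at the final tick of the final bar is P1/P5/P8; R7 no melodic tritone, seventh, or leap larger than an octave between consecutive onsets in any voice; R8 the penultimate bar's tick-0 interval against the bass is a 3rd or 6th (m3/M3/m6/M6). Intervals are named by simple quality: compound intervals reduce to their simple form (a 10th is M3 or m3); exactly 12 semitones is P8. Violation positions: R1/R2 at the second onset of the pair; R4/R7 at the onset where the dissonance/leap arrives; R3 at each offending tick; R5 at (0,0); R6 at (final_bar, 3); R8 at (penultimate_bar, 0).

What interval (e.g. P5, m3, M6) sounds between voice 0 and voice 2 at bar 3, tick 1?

m7

voice 0=B2 voice 2=A3 -> m7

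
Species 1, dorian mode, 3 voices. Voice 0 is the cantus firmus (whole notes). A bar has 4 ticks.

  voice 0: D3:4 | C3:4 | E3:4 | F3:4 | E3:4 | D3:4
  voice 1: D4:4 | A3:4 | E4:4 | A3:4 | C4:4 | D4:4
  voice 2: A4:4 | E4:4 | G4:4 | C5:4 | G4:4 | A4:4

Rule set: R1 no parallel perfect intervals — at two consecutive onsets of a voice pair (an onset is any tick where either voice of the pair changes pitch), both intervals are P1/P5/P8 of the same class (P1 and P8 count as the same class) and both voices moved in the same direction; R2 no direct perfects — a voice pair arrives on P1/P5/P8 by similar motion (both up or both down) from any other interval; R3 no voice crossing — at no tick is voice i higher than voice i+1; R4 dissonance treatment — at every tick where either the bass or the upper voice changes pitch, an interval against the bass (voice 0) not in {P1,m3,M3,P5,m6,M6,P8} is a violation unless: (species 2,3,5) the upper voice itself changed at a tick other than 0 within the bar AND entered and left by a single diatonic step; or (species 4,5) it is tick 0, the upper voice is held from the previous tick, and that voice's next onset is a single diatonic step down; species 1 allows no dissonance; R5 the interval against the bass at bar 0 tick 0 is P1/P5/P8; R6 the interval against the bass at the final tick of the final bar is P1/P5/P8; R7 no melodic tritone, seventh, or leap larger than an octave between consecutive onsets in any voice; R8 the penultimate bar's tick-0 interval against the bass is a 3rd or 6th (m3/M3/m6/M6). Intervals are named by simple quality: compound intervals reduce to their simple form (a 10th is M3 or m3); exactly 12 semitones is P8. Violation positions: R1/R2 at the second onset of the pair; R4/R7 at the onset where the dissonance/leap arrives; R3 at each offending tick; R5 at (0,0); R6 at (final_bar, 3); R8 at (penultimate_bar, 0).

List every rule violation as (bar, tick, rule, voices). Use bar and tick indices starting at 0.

bar 0: v0=D3 v1=D4 v2=A4 downbeat P5
bar 1: v0=C3 v1=A3 v2=E4 downbeat M3
bar 2: v0=E3 v1=E4 v2=G4 downbeat m3
bar 3: v0=F3 v1=A3 v2=C5 downbeat P5
bar 4: v0=E3 v1=C4 v2=G4 downbeat m3
bar 5: v0=D3 v1=D4 v2=A4 downbeat P5
  -> R1 @ bar 1 tick 0 v(1, 2): D4/A4 P5 -> A3/E4 P5 similar
  -> R2 @ bar 2 tick 0 v(0, 1): C3/A3 M6 -> E3/E4 P8 similar
  -> R2 @ bar 3 tick 0 v(0, 2): E3/G4 m3 -> F3/C5 P5 similar
  -> R1 @ bar 5 tick 0 v(1, 2): C4/G4 P5 -> D4/A4 P5 similar

(1, 0, R1, (1, 2))
(2, 0, R2, (0, 1))
(3, 0, R2, (0, 2))
(5, 0, R1, (1, 2))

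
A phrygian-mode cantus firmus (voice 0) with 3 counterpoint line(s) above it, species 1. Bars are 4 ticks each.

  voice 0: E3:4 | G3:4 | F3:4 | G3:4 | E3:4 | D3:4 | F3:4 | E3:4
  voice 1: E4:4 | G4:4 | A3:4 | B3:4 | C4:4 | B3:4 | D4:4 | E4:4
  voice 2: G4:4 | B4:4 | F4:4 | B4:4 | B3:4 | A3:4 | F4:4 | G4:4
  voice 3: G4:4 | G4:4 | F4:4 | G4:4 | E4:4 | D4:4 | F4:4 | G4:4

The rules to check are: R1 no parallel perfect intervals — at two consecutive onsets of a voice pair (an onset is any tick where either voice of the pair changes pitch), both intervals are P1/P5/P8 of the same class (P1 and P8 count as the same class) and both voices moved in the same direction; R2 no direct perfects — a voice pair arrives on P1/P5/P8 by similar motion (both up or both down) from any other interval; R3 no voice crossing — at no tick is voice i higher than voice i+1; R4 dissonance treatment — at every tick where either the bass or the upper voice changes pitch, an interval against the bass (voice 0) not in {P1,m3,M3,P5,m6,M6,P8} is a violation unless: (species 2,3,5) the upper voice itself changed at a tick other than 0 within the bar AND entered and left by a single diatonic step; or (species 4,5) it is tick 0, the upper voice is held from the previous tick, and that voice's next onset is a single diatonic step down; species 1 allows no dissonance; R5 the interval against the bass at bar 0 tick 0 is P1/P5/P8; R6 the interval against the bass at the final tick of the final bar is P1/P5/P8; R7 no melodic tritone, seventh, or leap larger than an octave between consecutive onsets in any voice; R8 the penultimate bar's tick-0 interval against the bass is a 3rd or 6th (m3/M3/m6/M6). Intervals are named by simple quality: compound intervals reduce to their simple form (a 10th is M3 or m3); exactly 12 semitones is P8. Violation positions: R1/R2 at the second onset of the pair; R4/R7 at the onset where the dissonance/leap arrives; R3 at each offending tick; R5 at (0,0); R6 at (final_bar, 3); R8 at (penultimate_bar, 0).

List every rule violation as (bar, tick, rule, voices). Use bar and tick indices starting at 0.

(0, 0, R5, (0, 2))
(0, 0, R5, (0, 3))
(1, 0, R1, (0, 1))
(1, 0, R3, (2, 3))
(1, 1, R3, (2, 3))
(1, 2, R3, (2, 3))
(1, 3, R3, (2, 3))
(2, 0, R1, (0, 3))
(2, 0, R2, (0, 2))
(2, 0, R2, (2, 3))
(2, 0, R7, (1,))
(2, 0, R7, (2,))
(3, 0, R1, (0, 3))
(3, 0, R2, (1, 2))
(3, 0, R3, (2, 3))
(3, 0, R7, (2,))
(3, 1, R3, (2, 3))
(3, 2, R3, (2, 3))
(3, 3, R3, (2, 3))
(4, 0, R1, (0, 3))
(4, 0, R2, (0, 2))
(4, 0, R3, (1, 2))
(4, 1, R3, (1, 2))
(4, 2, R3, (1, 2))
(4, 3, R3, (1, 2))
(5, 0, R1, (0, 2))
(5, 0, R1, (0, 3))
(5, 0, R3, (1, 2))
(5, 1, R3, (1, 2))
(5, 2, R3, (1, 2))
(5, 3, R3, (1, 2))
(6, 0, R1, (0, 3))
(6, 0, R2, (0, 2))
(6, 0, R2, (2, 3))
(6, 0, R8, (0, 2))
(6, 0, R8, (0, 3))
(7, 0, R1, (2, 3))
(7, 3, R6, (0, 2))
(7, 3, R6, (0, 3))

bar 0: v0=E3 v1=E4 v2=G4 v3=G4 downbeat m3
bar 1: v0=G3 v1=G4 v2=B4 v3=G4 downbeat P8
bar 2: v0=F3 v1=A3 v2=F4 v3=F4 downbeat P8
bar 3: v0=G3 v1=B3 v2=B4 v3=G4 downbeat P8
bar 4: v0=E3 v1=C4 v2=B3 v3=E4 downbeat P8
bar 5: v0=D3 v1=B3 v2=A3 v3=D4 downbeat P8
bar 6: v0=F3 v1=D4 v2=F4 v3=F4 downbeat P8
bar 7: v0=E3 v1=E4 v2=G4 v3=G4 downbeat m3
  -> R5 @ bar 0 tick 0 v(0, 2): opens on m3
  -> R5 @ bar 0 tick 0 v(0, 3): opens on m3
  -> R1 @ bar 1 tick 0 v(0, 1): E3/E4 P8 -> G3/G4 P8 similar
  -> R3 @ bar 1 tick 0 v(2, 3): B4 above G4
  -> R3 @ bar 1 tick 1 v(2, 3): B4 above G4
  -> R3 @ bar 1 tick 2 v(2, 3): B4 above G4
  -> R3 @ bar 1 tick 3 v(2, 3): B4 above G4
  -> R1 @ bar 2 tick 0 v(0, 3): G3/G4 P8 -> F3/F4 P8 similar
  -> R2 @ bar 2 tick 0 v(0, 2): G3/B4 M3 -> F3/F4 P8 similar
  -> R2 @ bar 2 tick 0 v(2, 3): B4/G4 M3 -> F4/F4 P1 similar
  -> R7 @ bar 2 tick 0 v(1,): G4->A3 leap 10st
  -> R7 @ bar 2 tick 0 v(2,): B4->F4 leap 6st
  -> R1 @ bar 3 tick 0 v(0, 3): F3/F4 P8 -> G3/G4 P8 similar
  -> R2 @ bar 3 tick 0 v(1, 2): A3/F4 m6 -> B3/B4 P8 similar
  -> R3 @ bar 3 tick 0 v(2, 3): B4 above G4
  -> R7 @ bar 3 tick 0 v(2,): F4->B4 leap 6st
  -> R3 @ bar 3 tick 1 v(2, 3): B4 above G4
  -> R3 @ bar 3 tick 2 v(2, 3): B4 above G4
  -> R3 @ bar 3 tick 3 v(2, 3): B4 above G4
  -> R1 @ bar 4 tick 0 v(0, 3): G3/G4 P8 -> E3/E4 P8 similar
  -> R2 @ bar 4 tick 0 v(0, 2): G3/B4 M3 -> E3/B3 P5 similar
  -> R3 @ bar 4 tick 0 v(1, 2): C4 above B3
  -> R3 @ bar 4 tick 1 v(1, 2): C4 above B3
  -> R3 @ bar 4 tick 2 v(1, 2): C4 above B3
  -> R3 @ bar 4 tick 3 v(1, 2): C4 above B3
  -> R1 @ bar 5 tick 0 v(0, 2): E3/B3 P5 -> D3/A3 P5 similar
  -> R1 @ bar 5 tick 0 v(0, 3): E3/E4 P8 -> D3/D4 P8 similar
  -> R3 @ bar 5 tick 0 v(1, 2): B3 above A3
  -> R3 @ bar 5 tick 1 v(1, 2): B3 above A3
  -> R3 @ bar 5 tick 2 v(1, 2): B3 above A3
  -> R3 @ bar 5 tick 3 v(1, 2): B3 above A3
  -> R1 @ bar 6 tick 0 v(0, 3): D3/D4 P8 -> F3/F4 P8 similar
  -> R2 @ bar 6 tick 0 v(0, 2): D3/A3 P5 -> F3/F4 P8 similar
  -> R2 @ bar 6 tick 0 v(2, 3): A3/D4 P4 -> F4/F4 P1 similar
  -> R8 @ bar 6 tick 0 v(0, 2): penult P8 not 3rd/6th
  -> R8 @ bar 6 tick 0 v(0, 3): penult P8 not 3rd/6th
  -> R1 @ bar 7 tick 0 v(2, 3): F4/F4 P1 -> G4/G4 P1 similar
  -> R6 @ bar 7 tick 3 v(0, 2): closes on m3
  -> R6 @ bar 7 tick 3 v(0, 3): closes on m3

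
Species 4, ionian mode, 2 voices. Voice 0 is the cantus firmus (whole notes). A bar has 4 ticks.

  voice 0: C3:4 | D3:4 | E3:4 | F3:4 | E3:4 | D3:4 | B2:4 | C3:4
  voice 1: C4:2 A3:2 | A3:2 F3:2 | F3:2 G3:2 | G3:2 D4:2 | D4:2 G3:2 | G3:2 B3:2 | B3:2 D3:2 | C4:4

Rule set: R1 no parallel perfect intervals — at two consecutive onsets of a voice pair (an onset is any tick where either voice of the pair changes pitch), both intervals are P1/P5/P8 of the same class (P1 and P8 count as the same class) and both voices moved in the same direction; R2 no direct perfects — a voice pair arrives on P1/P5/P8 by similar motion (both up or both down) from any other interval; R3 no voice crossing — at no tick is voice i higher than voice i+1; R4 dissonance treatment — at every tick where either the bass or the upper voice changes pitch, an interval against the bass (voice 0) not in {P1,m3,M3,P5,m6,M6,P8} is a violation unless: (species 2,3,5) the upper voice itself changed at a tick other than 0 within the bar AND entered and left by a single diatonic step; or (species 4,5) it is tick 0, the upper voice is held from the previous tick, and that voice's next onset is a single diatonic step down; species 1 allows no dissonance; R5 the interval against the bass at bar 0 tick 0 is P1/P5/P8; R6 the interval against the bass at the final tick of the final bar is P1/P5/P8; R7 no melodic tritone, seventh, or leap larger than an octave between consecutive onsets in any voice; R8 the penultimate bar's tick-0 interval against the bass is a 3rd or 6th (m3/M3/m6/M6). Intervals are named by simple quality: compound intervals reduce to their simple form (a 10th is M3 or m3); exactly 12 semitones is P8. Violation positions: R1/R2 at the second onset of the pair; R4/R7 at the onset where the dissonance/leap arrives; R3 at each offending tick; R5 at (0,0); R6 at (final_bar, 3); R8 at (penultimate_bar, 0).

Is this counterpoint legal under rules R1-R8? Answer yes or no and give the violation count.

bar 0: v0=C3 v1=C4 (P8)
bar 1: v0=D3 v1=A3 (P5)
bar 2: v0=E3 v1=F3 (m2)
bar 3: v0=F3 v1=G3 (M2)
bar 4: v0=E3 v1=D4 (m7)
bar 5: v0=D3 v1=G3 (P4)
bar 6: v0=B2 v1=B3 (P8)
bar 7: v0=C3 v1=C4 (P8)
  R4 @ bar2.0: E3/F3 m2 untreated
  R4 @ bar3.0: F3/G3 M2 untreated
  R4 @ bar4.0: E3/D4 m7 untreated
  R4 @ bar5.0: D3/G3 P4 untreated
  R8 @ bar6.0: penult P8 not 3rd/6th
  R2 @ bar7.0: B2/D3 m3 -> C3/C4 P8 similar
  R7 @ bar7.0: D3->C4 leap 10st

No (7 violations)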